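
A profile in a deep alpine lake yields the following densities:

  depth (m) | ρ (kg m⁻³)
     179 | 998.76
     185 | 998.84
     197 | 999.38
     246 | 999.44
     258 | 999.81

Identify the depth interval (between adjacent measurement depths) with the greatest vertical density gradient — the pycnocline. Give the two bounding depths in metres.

185–197 m

Compute the density gradient over each adjacent pair:
  179–185 m: Δρ/Δz = 0.08/6 = 0.013 kg m⁻⁴
  185–197 m: Δρ/Δz = 0.54/12 = 0.045 kg m⁻⁴
  197–246 m: Δρ/Δz = 0.06/49 = 1.2 × 10⁻³ kg m⁻⁴
  246–258 m: Δρ/Δz = 0.37/12 = 0.031 kg m⁻⁴
The largest gradient is in the 185–197 m interval — the pycnocline.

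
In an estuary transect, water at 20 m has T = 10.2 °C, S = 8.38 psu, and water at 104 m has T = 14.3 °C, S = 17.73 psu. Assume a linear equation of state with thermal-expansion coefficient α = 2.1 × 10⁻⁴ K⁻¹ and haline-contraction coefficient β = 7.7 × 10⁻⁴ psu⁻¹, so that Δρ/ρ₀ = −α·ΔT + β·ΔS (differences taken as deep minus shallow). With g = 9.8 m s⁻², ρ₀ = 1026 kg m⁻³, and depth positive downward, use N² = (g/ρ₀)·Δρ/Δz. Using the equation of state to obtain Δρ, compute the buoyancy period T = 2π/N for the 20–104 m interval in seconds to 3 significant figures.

ΔT = +4.1 K, ΔS = +9.35 psu (deep − shallow).
Δρ/ρ₀ = −αΔT + βΔS = -8.61 × 10⁻⁴ + 7.1995 × 10⁻³ = 6.3385 × 10⁻³, so Δρ ≈ 6.503 kg m⁻³.
N² = (g/ρ₀)·Δρ/Δz = g·(Δρ/ρ₀)/Δz = 9.8 × 6.3385 × 10⁻³ / 84 = 7.3949 × 10⁻⁴ s⁻².
N = √(7.3949 × 10⁻⁴) = 0.027194 rad s⁻¹ → T = 2π/N = 231.05 s ≈ 231 s.

231 s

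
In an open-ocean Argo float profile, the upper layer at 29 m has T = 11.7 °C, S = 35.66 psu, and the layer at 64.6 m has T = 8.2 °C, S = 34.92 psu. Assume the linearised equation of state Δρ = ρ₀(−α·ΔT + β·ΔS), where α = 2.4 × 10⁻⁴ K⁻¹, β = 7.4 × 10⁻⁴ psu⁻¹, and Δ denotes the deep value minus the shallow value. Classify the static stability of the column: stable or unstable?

stable

ΔT = 8.2 − 11.7 = -3.5 K and ΔS = 34.92 − 35.66 = -0.74 psu (deep − shallow).
−αΔT = 8.40 × 10⁻⁴; βΔS = -5.476 × 10⁻⁴; sum Δρ/ρ₀ = 2.924 × 10⁻⁴.
Δρ/ρ₀ > 0, so Δρ > 0: deeper water is denser → statically stable.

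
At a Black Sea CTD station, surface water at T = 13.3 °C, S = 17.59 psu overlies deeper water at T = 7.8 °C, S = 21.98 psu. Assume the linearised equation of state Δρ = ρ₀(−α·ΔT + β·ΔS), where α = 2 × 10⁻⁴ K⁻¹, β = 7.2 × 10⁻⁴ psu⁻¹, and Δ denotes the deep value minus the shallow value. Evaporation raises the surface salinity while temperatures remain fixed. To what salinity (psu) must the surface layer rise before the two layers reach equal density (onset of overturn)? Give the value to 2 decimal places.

23.51 psu

Neutral buoyancy requires −α(T_deep − T_surf) + β(S_deep − S_surf′) = 0.
S_surf′ = S_deep − (α/β)·ΔT = 21.98 − (2 × 10⁻⁴/7.2 × 10⁻⁴)·(-5.5) = 23.5078 psu.
Increase required: 23.5078 − 17.59 = 5.9178 psu.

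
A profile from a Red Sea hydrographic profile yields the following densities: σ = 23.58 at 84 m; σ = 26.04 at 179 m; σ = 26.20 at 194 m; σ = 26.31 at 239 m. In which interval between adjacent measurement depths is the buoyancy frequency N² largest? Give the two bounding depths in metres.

84–179 m

Compute the density gradient over each adjacent pair:
  84–179 m: Δρ/Δz = 2.46/95 = 0.026 kg m⁻⁴
  179–194 m: Δρ/Δz = 0.16/15 = 0.011 kg m⁻⁴
  194–239 m: Δρ/Δz = 0.11/45 = 2.4 × 10⁻³ kg m⁻⁴
The largest gradient is in the 84–179 m interval — the pycnocline.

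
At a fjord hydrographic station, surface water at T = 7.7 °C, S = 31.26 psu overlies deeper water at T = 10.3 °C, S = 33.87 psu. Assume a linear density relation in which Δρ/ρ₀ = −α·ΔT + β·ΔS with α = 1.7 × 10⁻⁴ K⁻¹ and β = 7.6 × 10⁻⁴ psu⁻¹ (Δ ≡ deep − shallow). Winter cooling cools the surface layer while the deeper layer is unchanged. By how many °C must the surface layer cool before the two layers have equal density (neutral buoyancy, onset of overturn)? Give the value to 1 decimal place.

Neutral buoyancy requires Δρ = 0, i.e. −α(T_deep − T_surf′) + β(S_deep − S_surf) = 0.
T_surf′ = T_deep − (β/α)·ΔS = 10.3 − (7.6 × 10⁻⁴/1.7 × 10⁻⁴)·(+2.61) = -1.368 °C.
Cooling required: 7.7 − (-1.368) = 9.068 °C.

9.1 °C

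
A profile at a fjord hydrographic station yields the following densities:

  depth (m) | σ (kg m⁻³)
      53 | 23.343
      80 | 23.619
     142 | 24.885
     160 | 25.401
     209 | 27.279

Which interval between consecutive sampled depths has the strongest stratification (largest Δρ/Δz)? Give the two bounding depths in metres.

Compute the density gradient over each adjacent pair:
  53–80 m: Δρ/Δz = 0.276/27 = 0.010 kg m⁻⁴
  80–142 m: Δρ/Δz = 1.266/62 = 0.020 kg m⁻⁴
  142–160 m: Δρ/Δz = 0.516/18 = 0.029 kg m⁻⁴
  160–209 m: Δρ/Δz = 1.878/49 = 0.038 kg m⁻⁴
The largest gradient is in the 160–209 m interval — the pycnocline.

160–209 m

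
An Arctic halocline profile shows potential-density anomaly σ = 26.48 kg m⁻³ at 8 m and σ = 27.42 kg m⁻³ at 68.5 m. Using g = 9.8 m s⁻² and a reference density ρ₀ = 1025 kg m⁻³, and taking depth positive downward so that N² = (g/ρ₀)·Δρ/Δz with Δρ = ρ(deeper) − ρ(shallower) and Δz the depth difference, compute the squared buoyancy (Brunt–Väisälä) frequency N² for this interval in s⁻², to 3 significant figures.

1.49 × 10⁻⁴ s⁻²

Δρ = 1027.42 − 1026.48 = 0.94 kg m⁻³ over Δz = 68.5 − 8 = 60.5 m.
N² = (9.8/1025) × (0.94/60.5) = 1.4855 × 10⁻⁴ s⁻² ≈ 1.49 × 10⁻⁴ s⁻².
Since Δρ > 0 the layer is stably stratified.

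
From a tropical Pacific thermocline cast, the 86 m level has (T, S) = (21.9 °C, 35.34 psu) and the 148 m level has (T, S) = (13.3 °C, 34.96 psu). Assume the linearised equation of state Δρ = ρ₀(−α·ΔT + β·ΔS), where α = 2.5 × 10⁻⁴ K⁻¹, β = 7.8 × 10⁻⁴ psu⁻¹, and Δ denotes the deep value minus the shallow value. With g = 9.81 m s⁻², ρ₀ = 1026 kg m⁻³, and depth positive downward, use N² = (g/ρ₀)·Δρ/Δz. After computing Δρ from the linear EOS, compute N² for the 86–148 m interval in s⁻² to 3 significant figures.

ΔT = -8.6 K, ΔS = -0.38 psu (deep − shallow).
Δρ/ρ₀ = −αΔT + βΔS = 2.15 × 10⁻³ − 2.964 × 10⁻⁴ = 1.8536 × 10⁻³, so Δρ ≈ 1.902 kg m⁻³.
N² = (g/ρ₀)·Δρ/Δz = g·(Δρ/ρ₀)/Δz = 9.81 × 1.8536 × 10⁻³ / 62 = 2.9329 × 10⁻⁴ s⁻² ≈ 2.93 × 10⁻⁴ s⁻².

2.93 × 10⁻⁴ s⁻²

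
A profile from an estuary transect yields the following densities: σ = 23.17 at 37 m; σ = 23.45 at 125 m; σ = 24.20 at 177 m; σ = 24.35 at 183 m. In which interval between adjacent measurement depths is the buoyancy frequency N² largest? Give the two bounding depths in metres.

Compute the density gradient over each adjacent pair:
  37–125 m: Δρ/Δz = 0.28/88 = 3.2 × 10⁻³ kg m⁻⁴
  125–177 m: Δρ/Δz = 0.75/52 = 0.014 kg m⁻⁴
  177–183 m: Δρ/Δz = 0.15/6 = 0.025 kg m⁻⁴
The largest gradient is in the 177–183 m interval — the pycnocline.

177–183 m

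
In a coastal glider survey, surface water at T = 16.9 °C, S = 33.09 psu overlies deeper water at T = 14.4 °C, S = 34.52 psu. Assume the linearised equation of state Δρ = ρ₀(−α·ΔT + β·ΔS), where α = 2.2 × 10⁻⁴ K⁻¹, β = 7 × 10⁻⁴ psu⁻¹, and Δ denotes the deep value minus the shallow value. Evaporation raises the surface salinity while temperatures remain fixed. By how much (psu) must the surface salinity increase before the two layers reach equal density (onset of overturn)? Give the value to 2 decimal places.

2.22 psu

Neutral buoyancy requires −α(T_deep − T_surf) + β(S_deep − S_surf′) = 0.
S_surf′ = S_deep − (α/β)·ΔT = 34.52 − (2.2 × 10⁻⁴/7 × 10⁻⁴)·(-2.5) = 35.3057 psu.
Increase required: 35.3057 − 33.09 = 2.2157 psu.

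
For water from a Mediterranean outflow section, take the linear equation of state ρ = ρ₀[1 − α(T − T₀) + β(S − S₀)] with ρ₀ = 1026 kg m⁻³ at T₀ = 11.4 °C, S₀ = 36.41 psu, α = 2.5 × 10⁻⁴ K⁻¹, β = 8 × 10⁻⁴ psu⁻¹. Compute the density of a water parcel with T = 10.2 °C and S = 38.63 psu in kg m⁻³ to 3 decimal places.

T − T₀ = -1.2 K, S − S₀ = +2.22 psu.
Bracket = 1 − α·(-1.2) + β·(+2.22) = 1 + (2.076 × 10⁻³) = 1.0020760.
ρ = 1026 × 1.0020760 = 1028.130 kg m⁻³.

1028.130 kg m⁻³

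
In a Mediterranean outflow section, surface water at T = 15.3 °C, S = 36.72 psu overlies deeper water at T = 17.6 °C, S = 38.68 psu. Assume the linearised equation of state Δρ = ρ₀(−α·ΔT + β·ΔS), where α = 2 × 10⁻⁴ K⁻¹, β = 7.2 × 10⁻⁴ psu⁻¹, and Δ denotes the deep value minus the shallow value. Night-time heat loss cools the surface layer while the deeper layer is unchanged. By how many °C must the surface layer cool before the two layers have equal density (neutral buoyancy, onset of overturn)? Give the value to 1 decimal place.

4.8 °C

Neutral buoyancy requires Δρ = 0, i.e. −α(T_deep − T_surf′) + β(S_deep − S_surf) = 0.
T_surf′ = T_deep − (β/α)·ΔS = 17.6 − (7.2 × 10⁻⁴/2 × 10⁻⁴)·(+1.96) = 10.544 °C.
Cooling required: 15.3 − (10.544) = 4.756 °C.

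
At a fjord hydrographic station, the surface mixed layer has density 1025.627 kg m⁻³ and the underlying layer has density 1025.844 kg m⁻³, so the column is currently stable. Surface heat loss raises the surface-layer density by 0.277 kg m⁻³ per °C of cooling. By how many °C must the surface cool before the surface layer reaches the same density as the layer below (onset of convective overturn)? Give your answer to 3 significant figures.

Density deficit of the surface layer: 1025.844 − 1025.627 = 0.217 kg m⁻³.
Required change = 0.217 / 0.277 = 0.783 °C.

0.783 °C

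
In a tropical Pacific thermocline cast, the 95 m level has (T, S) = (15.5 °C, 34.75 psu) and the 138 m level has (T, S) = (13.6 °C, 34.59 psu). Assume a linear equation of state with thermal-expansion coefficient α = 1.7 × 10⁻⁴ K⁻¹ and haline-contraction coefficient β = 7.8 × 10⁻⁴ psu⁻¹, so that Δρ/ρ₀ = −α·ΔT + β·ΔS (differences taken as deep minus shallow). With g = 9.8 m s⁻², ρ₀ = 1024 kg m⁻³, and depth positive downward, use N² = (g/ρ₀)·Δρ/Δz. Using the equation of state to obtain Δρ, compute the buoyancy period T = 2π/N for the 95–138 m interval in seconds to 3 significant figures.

ΔT = -1.9 K, ΔS = -0.16 psu (deep − shallow).
Δρ/ρ₀ = −αΔT + βΔS = 3.23 × 10⁻⁴ − 1.248 × 10⁻⁴ = 1.982 × 10⁻⁴, so Δρ ≈ 0.2030 kg m⁻³.
N² = (g/ρ₀)·Δρ/Δz = g·(Δρ/ρ₀)/Δz = 9.8 × 1.982 × 10⁻⁴ / 43 = 4.5171 × 10⁻⁵ s⁻².
N = √(4.5171 × 10⁻⁵) = 6.7209 × 10⁻³ rad s⁻¹ → T = 2π/N = 934.87 s ≈ 935 s.

935 s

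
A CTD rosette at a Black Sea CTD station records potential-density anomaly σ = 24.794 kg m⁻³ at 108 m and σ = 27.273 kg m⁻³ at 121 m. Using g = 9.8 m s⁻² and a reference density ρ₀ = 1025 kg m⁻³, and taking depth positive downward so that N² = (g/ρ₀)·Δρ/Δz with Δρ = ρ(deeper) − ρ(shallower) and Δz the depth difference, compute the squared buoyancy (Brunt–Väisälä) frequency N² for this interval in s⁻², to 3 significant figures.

Δρ = 1027.273 − 1024.794 = 2.479 kg m⁻³ over Δz = 121 − 108 = 13 m.
N² = (9.8/1025) × (2.479/13) = 1.8232 × 10⁻³ s⁻² ≈ 1.82 × 10⁻³ s⁻².
A positive N² confirms static stability across the interval.

1.82 × 10⁻³ s⁻²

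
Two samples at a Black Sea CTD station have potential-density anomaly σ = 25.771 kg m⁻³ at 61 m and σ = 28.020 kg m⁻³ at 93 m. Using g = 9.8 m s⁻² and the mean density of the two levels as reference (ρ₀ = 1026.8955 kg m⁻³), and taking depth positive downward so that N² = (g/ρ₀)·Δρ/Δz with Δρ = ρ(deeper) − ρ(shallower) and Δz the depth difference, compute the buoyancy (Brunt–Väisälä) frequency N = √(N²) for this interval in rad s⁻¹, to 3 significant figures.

Δρ = 1028.020 − 1025.771 = 2.249 kg m⁻³ over Δz = 93 − 61 = 32 m.
N² = (9.8/1026.8955) × (2.249/32) = 6.7072 × 10⁻⁴ s⁻².
N = √(6.7072 × 10⁻⁴) = 0.025898 rad s⁻¹ ≈ 0.0259 rad s⁻¹.

0.0259 rad s⁻¹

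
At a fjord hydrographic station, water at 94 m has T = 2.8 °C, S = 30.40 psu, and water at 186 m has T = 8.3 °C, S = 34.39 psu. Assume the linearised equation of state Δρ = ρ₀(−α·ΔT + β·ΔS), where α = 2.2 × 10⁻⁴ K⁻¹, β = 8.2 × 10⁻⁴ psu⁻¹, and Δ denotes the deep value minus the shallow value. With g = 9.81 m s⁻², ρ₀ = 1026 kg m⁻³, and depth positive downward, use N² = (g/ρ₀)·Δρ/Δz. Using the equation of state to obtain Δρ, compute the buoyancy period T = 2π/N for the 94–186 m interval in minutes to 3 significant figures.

ΔT = +5.5 K, ΔS = +3.99 psu (deep − shallow).
Δρ/ρ₀ = −αΔT + βΔS = -1.21 × 10⁻³ + 3.2718 × 10⁻³ = 2.0618 × 10⁻³, so Δρ ≈ 2.115 kg m⁻³.
N² = (g/ρ₀)·Δρ/Δz = g·(Δρ/ρ₀)/Δz = 9.81 × 2.0618 × 10⁻³ / 92 = 2.1985 × 10⁻⁴ s⁻².
N = √(2.1985 × 10⁻⁴) = 0.014827 rad s⁻¹ → T = 2π/N = 423.77 s = 7.0628 min ≈ 7.06 min.

7.06 min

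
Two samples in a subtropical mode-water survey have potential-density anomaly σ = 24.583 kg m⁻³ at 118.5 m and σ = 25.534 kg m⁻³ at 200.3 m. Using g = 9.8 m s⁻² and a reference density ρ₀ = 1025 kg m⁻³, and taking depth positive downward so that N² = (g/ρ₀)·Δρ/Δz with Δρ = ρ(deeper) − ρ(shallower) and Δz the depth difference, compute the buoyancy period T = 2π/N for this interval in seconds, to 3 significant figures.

596 s

Δρ = 1025.534 − 1024.583 = 0.951 kg m⁻³ over Δz = 200.3 − 118.5 = 81.8 m.
N² = (9.8/1025) × (0.951/81.8) = 1.1116 × 10⁻⁴ s⁻².
N = √(1.1116 × 10⁻⁴) = 0.010543 rad s⁻¹, so T = 2π/N = 595.96 s ≈ 596 s.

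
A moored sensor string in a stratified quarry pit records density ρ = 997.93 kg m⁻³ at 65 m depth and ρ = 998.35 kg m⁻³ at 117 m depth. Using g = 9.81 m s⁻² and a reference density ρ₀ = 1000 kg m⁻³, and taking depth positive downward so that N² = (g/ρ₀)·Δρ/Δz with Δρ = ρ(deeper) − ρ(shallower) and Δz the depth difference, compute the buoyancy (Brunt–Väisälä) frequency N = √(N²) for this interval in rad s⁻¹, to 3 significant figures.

8.90 × 10⁻³ rad s⁻¹

Δρ = 998.35 − 997.93 = 0.42 kg m⁻³ over Δz = 117 − 65 = 52 m.
N² = (9.81/1000) × (0.42/52) = 7.9235 × 10⁻⁵ s⁻².
N = √(7.9235 × 10⁻⁵) = 8.9014 × 10⁻³ rad s⁻¹ ≈ 8.90 × 10⁻³ rad s⁻¹.
A positive N² confirms static stability across the interval.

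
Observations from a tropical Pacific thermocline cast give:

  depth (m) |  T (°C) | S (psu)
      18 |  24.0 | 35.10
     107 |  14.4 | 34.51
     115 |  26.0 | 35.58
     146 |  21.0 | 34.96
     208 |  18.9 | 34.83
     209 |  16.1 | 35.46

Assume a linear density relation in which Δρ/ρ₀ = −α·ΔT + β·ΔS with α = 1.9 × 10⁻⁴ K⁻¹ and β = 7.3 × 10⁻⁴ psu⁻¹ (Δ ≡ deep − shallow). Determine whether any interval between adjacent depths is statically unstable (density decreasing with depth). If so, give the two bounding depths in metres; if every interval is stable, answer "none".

107–115 m

Evaluate Δρ/ρ₀ = −αΔT + βΔS across each adjacent pair:
  18–107 m: −αΔT+βΔS = −(1.9 × 10⁻⁴)(-9.6)+(7.3 × 10⁻⁴)(-0.59) = 1.4 × 10⁻³ → stable
  107–115 m: −αΔT+βΔS = −(1.9 × 10⁻⁴)(+11.6)+(7.3 × 10⁻⁴)(+1.07) = -1.4 × 10⁻³ → UNSTABLE
  115–146 m: −αΔT+βΔS = −(1.9 × 10⁻⁴)(-5.0)+(7.3 × 10⁻⁴)(-0.62) = 5.0 × 10⁻⁴ → stable
  146–208 m: −αΔT+βΔS = −(1.9 × 10⁻⁴)(-2.1)+(7.3 × 10⁻⁴)(-0.13) = 3.0 × 10⁻⁴ → stable
  208–209 m: −αΔT+βΔS = −(1.9 × 10⁻⁴)(-2.8)+(7.3 × 10⁻⁴)(+0.63) = 9.9 × 10⁻⁴ → stable
The 107–115 m interval has Δρ < 0: lighter water underlies denser water.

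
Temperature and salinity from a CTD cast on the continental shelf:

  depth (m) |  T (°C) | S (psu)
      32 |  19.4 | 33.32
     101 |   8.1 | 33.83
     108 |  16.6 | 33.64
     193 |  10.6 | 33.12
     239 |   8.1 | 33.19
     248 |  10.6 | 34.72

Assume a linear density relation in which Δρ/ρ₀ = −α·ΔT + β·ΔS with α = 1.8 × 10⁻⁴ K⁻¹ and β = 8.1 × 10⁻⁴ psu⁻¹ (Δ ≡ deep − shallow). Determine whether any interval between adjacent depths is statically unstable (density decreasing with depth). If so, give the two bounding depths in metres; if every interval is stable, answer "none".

101–108 m

Evaluate Δρ/ρ₀ = −αΔT + βΔS across each adjacent pair:
  32–101 m: −αΔT+βΔS = −(1.8 × 10⁻⁴)(-11.3)+(8.1 × 10⁻⁴)(+0.51) = 2.4 × 10⁻³ → stable
  101–108 m: −αΔT+βΔS = −(1.8 × 10⁻⁴)(+8.5)+(8.1 × 10⁻⁴)(-0.19) = -1.7 × 10⁻³ → UNSTABLE
  108–193 m: −αΔT+βΔS = −(1.8 × 10⁻⁴)(-6.0)+(8.1 × 10⁻⁴)(-0.52) = 6.6 × 10⁻⁴ → stable
  193–239 m: −αΔT+βΔS = −(1.8 × 10⁻⁴)(-2.5)+(8.1 × 10⁻⁴)(+0.07) = 5.1 × 10⁻⁴ → stable
  239–248 m: −αΔT+βΔS = −(1.8 × 10⁻⁴)(+2.5)+(8.1 × 10⁻⁴)(+1.53) = 7.9 × 10⁻⁴ → stable
The 101–108 m interval has Δρ < 0: lighter water underlies denser water.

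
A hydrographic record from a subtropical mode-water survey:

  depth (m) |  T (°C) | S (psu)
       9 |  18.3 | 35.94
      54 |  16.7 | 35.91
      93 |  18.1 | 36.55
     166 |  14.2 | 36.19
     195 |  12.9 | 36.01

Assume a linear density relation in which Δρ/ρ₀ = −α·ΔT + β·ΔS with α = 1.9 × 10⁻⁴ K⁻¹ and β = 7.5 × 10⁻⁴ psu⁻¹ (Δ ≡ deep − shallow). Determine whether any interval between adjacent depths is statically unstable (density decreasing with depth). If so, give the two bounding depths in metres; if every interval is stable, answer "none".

none

Evaluate Δρ/ρ₀ = −αΔT + βΔS across each adjacent pair:
  9–54 m: −αΔT+βΔS = −(1.9 × 10⁻⁴)(-1.6)+(7.5 × 10⁻⁴)(-0.03) = 2.8 × 10⁻⁴ → stable
  54–93 m: −αΔT+βΔS = −(1.9 × 10⁻⁴)(+1.4)+(7.5 × 10⁻⁴)(+0.64) = 2.1 × 10⁻⁴ → stable
  93–166 m: −αΔT+βΔS = −(1.9 × 10⁻⁴)(-3.9)+(7.5 × 10⁻⁴)(-0.36) = 4.7 × 10⁻⁴ → stable
  166–195 m: −αΔT+βΔS = −(1.9 × 10⁻⁴)(-1.3)+(7.5 × 10⁻⁴)(-0.18) = 1.1 × 10⁻⁴ → stable
Every interval has Δρ > 0: the column is stably stratified throughout.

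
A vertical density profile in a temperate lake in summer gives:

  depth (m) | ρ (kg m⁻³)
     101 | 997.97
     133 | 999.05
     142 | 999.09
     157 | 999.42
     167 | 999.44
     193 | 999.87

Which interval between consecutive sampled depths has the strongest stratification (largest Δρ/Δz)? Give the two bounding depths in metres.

Compute the density gradient over each adjacent pair:
  101–133 m: Δρ/Δz = 1.08/32 = 0.034 kg m⁻⁴
  133–142 m: Δρ/Δz = 0.04/9 = 4.4 × 10⁻³ kg m⁻⁴
  142–157 m: Δρ/Δz = 0.33/15 = 0.022 kg m⁻⁴
  157–167 m: Δρ/Δz = 0.02/10 = 2.0 × 10⁻³ kg m⁻⁴
  167–193 m: Δρ/Δz = 0.43/26 = 0.017 kg m⁻⁴
The largest gradient is in the 101–133 m interval — the pycnocline.

101–133 m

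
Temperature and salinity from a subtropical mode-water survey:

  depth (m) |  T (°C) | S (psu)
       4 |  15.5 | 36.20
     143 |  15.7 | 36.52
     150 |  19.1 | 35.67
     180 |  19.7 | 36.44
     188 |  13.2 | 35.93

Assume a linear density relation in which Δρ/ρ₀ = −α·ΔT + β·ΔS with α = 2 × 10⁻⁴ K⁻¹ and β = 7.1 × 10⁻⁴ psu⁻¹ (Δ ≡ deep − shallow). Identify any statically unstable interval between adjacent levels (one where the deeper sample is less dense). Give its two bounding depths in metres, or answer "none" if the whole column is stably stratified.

143–150 m

Evaluate Δρ/ρ₀ = −αΔT + βΔS across each adjacent pair:
  4–143 m: −αΔT+βΔS = −(2 × 10⁻⁴)(+0.2)+(7.1 × 10⁻⁴)(+0.32) = 1.9 × 10⁻⁴ → stable
  143–150 m: −αΔT+βΔS = −(2 × 10⁻⁴)(+3.4)+(7.1 × 10⁻⁴)(-0.85) = -1.3 × 10⁻³ → UNSTABLE
  150–180 m: −αΔT+βΔS = −(2 × 10⁻⁴)(+0.6)+(7.1 × 10⁻⁴)(+0.77) = 4.3 × 10⁻⁴ → stable
  180–188 m: −αΔT+βΔS = −(2 × 10⁻⁴)(-6.5)+(7.1 × 10⁻⁴)(-0.51) = 9.4 × 10⁻⁴ → stable
The 143–150 m interval has Δρ < 0: lighter water underlies denser water.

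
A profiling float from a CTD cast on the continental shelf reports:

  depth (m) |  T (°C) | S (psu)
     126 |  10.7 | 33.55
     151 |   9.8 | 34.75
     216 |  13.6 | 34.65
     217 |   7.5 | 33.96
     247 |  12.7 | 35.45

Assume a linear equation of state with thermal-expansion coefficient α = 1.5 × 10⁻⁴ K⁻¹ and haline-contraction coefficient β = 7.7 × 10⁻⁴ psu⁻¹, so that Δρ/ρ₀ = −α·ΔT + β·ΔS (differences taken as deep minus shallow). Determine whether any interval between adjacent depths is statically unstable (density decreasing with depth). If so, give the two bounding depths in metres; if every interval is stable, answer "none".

Evaluate Δρ/ρ₀ = −αΔT + βΔS across each adjacent pair:
  126–151 m: −αΔT+βΔS = −(1.5 × 10⁻⁴)(-0.9)+(7.7 × 10⁻⁴)(+1.20) = 1.1 × 10⁻³ → stable
  151–216 m: −αΔT+βΔS = −(1.5 × 10⁻⁴)(+3.8)+(7.7 × 10⁻⁴)(-0.10) = -6.5 × 10⁻⁴ → UNSTABLE
  216–217 m: −αΔT+βΔS = −(1.5 × 10⁻⁴)(-6.1)+(7.7 × 10⁻⁴)(-0.69) = 3.8 × 10⁻⁴ → stable
  217–247 m: −αΔT+βΔS = −(1.5 × 10⁻⁴)(+5.2)+(7.7 × 10⁻⁴)(+1.49) = 3.7 × 10⁻⁴ → stable
The 151–216 m interval has Δρ < 0: lighter water underlies denser water.

151–216 m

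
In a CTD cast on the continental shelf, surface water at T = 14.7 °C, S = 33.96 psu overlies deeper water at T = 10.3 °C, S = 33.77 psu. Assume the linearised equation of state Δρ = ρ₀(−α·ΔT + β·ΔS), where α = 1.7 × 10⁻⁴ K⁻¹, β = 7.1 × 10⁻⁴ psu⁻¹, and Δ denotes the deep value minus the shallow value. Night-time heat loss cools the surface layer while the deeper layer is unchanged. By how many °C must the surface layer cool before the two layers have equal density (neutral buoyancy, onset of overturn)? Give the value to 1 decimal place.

3.6 °C

Neutral buoyancy requires Δρ = 0, i.e. −α(T_deep − T_surf′) + β(S_deep − S_surf) = 0.
T_surf′ = T_deep − (β/α)·ΔS = 10.3 − (7.1 × 10⁻⁴/1.7 × 10⁻⁴)·(-0.19) = 11.094 °C.
Cooling required: 14.7 − (11.094) = 3.606 °C.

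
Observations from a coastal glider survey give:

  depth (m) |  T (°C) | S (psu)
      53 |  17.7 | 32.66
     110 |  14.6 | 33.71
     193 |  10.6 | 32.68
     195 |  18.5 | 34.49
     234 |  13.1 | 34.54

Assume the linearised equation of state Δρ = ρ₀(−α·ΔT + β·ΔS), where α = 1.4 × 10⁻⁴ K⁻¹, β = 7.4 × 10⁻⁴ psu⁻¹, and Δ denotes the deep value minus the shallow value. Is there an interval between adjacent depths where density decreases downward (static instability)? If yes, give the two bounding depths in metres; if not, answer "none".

110–193 m

Evaluate Δρ/ρ₀ = −αΔT + βΔS across each adjacent pair:
  53–110 m: −αΔT+βΔS = −(1.4 × 10⁻⁴)(-3.1)+(7.4 × 10⁻⁴)(+1.05) = 1.2 × 10⁻³ → stable
  110–193 m: −αΔT+βΔS = −(1.4 × 10⁻⁴)(-4.0)+(7.4 × 10⁻⁴)(-1.03) = -2.0 × 10⁻⁴ → UNSTABLE
  193–195 m: −αΔT+βΔS = −(1.4 × 10⁻⁴)(+7.9)+(7.4 × 10⁻⁴)(+1.81) = 2.3 × 10⁻⁴ → stable
  195–234 m: −αΔT+βΔS = −(1.4 × 10⁻⁴)(-5.4)+(7.4 × 10⁻⁴)(+0.05) = 7.9 × 10⁻⁴ → stable
The 110–193 m interval has Δρ < 0: lighter water underlies denser water.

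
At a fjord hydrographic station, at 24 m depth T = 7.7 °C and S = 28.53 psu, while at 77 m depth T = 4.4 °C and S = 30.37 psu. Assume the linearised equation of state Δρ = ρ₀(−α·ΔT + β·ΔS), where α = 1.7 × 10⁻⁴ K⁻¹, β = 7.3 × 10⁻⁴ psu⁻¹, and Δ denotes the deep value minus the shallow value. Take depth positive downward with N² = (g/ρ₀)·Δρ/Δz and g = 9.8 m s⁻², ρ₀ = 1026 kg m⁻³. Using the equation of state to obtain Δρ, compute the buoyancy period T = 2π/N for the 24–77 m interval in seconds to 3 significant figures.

ΔT = -3.3 K, ΔS = +1.84 psu (deep − shallow).
Δρ/ρ₀ = −αΔT + βΔS = 5.61 × 10⁻⁴ + 1.3432 × 10⁻³ = 1.9042 × 10⁻³, so Δρ ≈ 1.954 kg m⁻³.
N² = (g/ρ₀)·Δρ/Δz = g·(Δρ/ρ₀)/Δz = 9.8 × 1.9042 × 10⁻³ / 53 = 3.5210 × 10⁻⁴ s⁻².
N = √(3.5210 × 10⁻⁴) = 0.018764 rad s⁻¹ → T = 2π/N = 334.85 s ≈ 335 s.

335 s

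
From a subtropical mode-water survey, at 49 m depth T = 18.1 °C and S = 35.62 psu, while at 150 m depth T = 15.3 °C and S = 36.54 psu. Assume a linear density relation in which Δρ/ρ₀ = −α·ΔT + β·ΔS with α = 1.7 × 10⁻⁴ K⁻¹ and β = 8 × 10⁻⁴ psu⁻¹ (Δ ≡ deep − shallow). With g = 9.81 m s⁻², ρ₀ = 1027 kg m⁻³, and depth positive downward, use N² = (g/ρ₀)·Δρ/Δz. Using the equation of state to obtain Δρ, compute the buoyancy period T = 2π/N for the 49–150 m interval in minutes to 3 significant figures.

ΔT = -2.8 K, ΔS = +0.92 psu (deep − shallow).
Δρ/ρ₀ = −αΔT + βΔS = 4.76 × 10⁻⁴ + 7.36 × 10⁻⁴ = 1.212 × 10⁻³, so Δρ ≈ 1.245 kg m⁻³.
N² = (g/ρ₀)·Δρ/Δz = g·(Δρ/ρ₀)/Δz = 9.81 × 1.212 × 10⁻³ / 101 = 1.1772 × 10⁻⁴ s⁻².
N = √(1.1772 × 10⁻⁴) = 0.010850 rad s⁻¹ → T = 2π/N = 579.10 s = 9.6517 min ≈ 9.65 min.

9.65 min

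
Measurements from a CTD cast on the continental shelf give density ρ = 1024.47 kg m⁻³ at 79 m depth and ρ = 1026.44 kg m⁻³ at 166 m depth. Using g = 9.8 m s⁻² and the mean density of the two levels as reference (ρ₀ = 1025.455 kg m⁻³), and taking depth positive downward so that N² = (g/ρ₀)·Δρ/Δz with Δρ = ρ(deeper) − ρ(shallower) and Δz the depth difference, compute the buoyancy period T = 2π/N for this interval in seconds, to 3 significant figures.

Δρ = 1026.44 − 1024.47 = 1.97 kg m⁻³ over Δz = 166 − 79 = 87 m.
N² = (9.8/1025.455) × (1.97/87) = 2.1640 × 10⁻⁴ s⁻².
N = √(2.1640 × 10⁻⁴) = 0.014711 rad s⁻¹, so T = 2π/N = 427.11 s ≈ 427 s.
Since Δρ > 0 the layer is stably stratified.

427 s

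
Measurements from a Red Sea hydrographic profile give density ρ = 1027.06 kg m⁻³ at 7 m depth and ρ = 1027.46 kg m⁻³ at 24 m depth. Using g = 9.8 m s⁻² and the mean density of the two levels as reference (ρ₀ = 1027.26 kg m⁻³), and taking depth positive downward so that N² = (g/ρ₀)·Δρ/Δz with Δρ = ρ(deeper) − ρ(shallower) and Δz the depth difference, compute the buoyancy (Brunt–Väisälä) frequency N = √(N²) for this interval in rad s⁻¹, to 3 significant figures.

Δρ = 1027.46 − 1027.06 = 0.40 kg m⁻³ over Δz = 24 − 7 = 17 m.
N² = (9.8/1027.26) × (0.40/17) = 2.2447 × 10⁻⁴ s⁻².
N = √(2.2447 × 10⁻⁴) = 0.014982 rad s⁻¹ ≈ 0.0150 rad s⁻¹.
N² > 0, so the interval is statically stable.

0.0150 rad s⁻¹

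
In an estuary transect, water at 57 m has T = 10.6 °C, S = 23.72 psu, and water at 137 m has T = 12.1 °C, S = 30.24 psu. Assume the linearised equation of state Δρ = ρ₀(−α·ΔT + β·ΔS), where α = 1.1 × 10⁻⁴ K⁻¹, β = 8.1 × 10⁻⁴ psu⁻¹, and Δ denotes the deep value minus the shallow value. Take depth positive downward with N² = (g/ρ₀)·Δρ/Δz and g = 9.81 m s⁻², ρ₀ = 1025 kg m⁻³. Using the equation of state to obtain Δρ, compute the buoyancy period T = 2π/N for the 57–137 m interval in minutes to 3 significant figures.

4.18 min

ΔT = +1.5 K, ΔS = +6.52 psu (deep − shallow).
Δρ/ρ₀ = −αΔT + βΔS = -1.65 × 10⁻⁴ + 5.2812 × 10⁻³ = 5.1162 × 10⁻³, so Δρ ≈ 5.244 kg m⁻³.
N² = (g/ρ₀)·Δρ/Δz = g·(Δρ/ρ₀)/Δz = 9.81 × 5.1162 × 10⁻³ / 80 = 6.2737 × 10⁻⁴ s⁻².
N = √(6.2737 × 10⁻⁴) = 0.025047 rad s⁻¹ → T = 2π/N = 250.86 s = 4.1810 min ≈ 4.18 min.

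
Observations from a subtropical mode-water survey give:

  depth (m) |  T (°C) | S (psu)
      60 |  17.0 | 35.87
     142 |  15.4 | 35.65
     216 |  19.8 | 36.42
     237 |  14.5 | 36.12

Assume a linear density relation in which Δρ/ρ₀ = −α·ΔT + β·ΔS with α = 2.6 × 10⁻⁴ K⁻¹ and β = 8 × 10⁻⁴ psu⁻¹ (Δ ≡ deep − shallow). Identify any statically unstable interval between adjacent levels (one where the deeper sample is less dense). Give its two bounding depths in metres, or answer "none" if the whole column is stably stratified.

Evaluate Δρ/ρ₀ = −αΔT + βΔS across each adjacent pair:
  60–142 m: −αΔT+βΔS = −(2.6 × 10⁻⁴)(-1.6)+(8 × 10⁻⁴)(-0.22) = 2.4 × 10⁻⁴ → stable
  142–216 m: −αΔT+βΔS = −(2.6 × 10⁻⁴)(+4.4)+(8 × 10⁻⁴)(+0.77) = -5.3 × 10⁻⁴ → UNSTABLE
  216–237 m: −αΔT+βΔS = −(2.6 × 10⁻⁴)(-5.3)+(8 × 10⁻⁴)(-0.30) = 1.1 × 10⁻³ → stable
The 142–216 m interval has Δρ < 0: lighter water underlies denser water.

142–216 m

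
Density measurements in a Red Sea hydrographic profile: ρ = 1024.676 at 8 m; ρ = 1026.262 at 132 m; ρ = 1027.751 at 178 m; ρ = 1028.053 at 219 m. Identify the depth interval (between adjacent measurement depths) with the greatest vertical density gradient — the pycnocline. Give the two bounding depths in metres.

132–178 m

Compute the density gradient over each adjacent pair:
  8–132 m: Δρ/Δz = 1.586/124 = 0.013 kg m⁻⁴
  132–178 m: Δρ/Δz = 1.489/46 = 0.032 kg m⁻⁴
  178–219 m: Δρ/Δz = 0.302/41 = 7.4 × 10⁻³ kg m⁻⁴
The largest gradient is in the 132–178 m interval — the pycnocline.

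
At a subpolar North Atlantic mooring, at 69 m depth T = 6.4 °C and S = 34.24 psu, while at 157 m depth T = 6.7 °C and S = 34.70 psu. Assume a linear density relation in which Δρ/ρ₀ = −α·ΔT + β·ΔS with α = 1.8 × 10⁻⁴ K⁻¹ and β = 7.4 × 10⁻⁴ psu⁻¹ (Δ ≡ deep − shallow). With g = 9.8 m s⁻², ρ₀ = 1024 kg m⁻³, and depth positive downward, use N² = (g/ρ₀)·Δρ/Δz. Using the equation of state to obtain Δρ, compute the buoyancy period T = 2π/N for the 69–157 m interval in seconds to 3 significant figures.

1.11 × 10³ s

ΔT = +0.3 K, ΔS = +0.46 psu (deep − shallow).
Δρ/ρ₀ = −αΔT + βΔS = -5.40 × 10⁻⁵ + 3.404 × 10⁻⁴ = 2.864 × 10⁻⁴, so Δρ ≈ 0.2933 kg m⁻³.
N² = (g/ρ₀)·Δρ/Δz = g·(Δρ/ρ₀)/Δz = 9.8 × 2.864 × 10⁻⁴ / 88 = 3.1895 × 10⁻⁵ s⁻².
N = √(3.1895 × 10⁻⁵) = 5.6476 × 10⁻³ rad s⁻¹ → T = 2π/N = 1.1125 × 10³ s ≈ 1.11 × 10³ s.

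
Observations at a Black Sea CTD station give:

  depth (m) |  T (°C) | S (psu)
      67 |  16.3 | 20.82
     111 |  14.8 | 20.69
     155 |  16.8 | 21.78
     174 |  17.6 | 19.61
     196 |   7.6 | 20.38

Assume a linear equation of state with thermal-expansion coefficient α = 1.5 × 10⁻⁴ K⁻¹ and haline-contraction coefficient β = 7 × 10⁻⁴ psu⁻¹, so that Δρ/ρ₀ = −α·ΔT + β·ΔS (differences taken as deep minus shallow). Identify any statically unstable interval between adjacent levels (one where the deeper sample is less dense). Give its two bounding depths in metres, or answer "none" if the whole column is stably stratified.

Evaluate Δρ/ρ₀ = −αΔT + βΔS across each adjacent pair:
  67–111 m: −αΔT+βΔS = −(1.5 × 10⁻⁴)(-1.5)+(7 × 10⁻⁴)(-0.13) = 1.3 × 10⁻⁴ → stable
  111–155 m: −αΔT+βΔS = −(1.5 × 10⁻⁴)(+2.0)+(7 × 10⁻⁴)(+1.09) = 4.6 × 10⁻⁴ → stable
  155–174 m: −αΔT+βΔS = −(1.5 × 10⁻⁴)(+0.8)+(7 × 10⁻⁴)(-2.17) = -1.6 × 10⁻³ → UNSTABLE
  174–196 m: −αΔT+βΔS = −(1.5 × 10⁻⁴)(-10.0)+(7 × 10⁻⁴)(+0.77) = 2.0 × 10⁻³ → stable
The 155–174 m interval has Δρ < 0: lighter water underlies denser water.

155–174 m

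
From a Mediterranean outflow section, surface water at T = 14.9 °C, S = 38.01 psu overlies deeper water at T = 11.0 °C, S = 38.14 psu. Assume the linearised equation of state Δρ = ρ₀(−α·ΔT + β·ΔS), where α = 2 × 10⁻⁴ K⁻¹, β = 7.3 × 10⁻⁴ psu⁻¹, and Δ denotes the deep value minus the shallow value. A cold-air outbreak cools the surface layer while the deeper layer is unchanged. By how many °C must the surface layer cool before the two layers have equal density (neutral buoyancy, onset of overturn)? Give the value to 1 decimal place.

Neutral buoyancy requires Δρ = 0, i.e. −α(T_deep − T_surf′) + β(S_deep − S_surf) = 0.
T_surf′ = T_deep − (β/α)·ΔS = 11.0 − (7.3 × 10⁻⁴/2 × 10⁻⁴)·(+0.13) = 10.526 °C.
Cooling required: 14.9 − (10.526) = 4.374 °C.

4.4 °C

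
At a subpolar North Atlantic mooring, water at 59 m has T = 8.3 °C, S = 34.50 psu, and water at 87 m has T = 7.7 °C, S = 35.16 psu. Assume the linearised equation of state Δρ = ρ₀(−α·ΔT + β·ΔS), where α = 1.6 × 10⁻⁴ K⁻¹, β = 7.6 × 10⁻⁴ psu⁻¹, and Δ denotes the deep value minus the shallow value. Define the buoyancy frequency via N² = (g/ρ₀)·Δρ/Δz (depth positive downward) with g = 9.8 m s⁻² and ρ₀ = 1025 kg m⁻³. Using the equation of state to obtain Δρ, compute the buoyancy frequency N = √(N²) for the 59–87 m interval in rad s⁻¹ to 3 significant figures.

ΔT = -0.6 K, ΔS = +0.66 psu (deep − shallow).
Δρ/ρ₀ = −αΔT + βΔS = 9.60 × 10⁻⁵ + 5.016 × 10⁻⁴ = 5.976 × 10⁻⁴, so Δρ ≈ 0.6125 kg m⁻³.
N² = (g/ρ₀)·Δρ/Δz = g·(Δρ/ρ₀)/Δz = 9.8 × 5.976 × 10⁻⁴ / 28 = 2.0916 × 10⁻⁴ s⁻².
N = √(2.0916 × 10⁻⁴) = 0.014462 rad s⁻¹ ≈ 0.0145 rad s⁻¹.

0.0145 rad s⁻¹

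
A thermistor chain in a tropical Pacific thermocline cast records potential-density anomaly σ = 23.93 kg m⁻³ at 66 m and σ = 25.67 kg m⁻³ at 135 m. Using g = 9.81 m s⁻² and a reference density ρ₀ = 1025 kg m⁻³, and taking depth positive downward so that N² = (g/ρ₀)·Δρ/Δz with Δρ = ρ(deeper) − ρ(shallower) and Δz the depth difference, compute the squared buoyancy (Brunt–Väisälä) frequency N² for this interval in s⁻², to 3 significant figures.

Δρ = 1025.67 − 1023.93 = 1.74 kg m⁻³ over Δz = 135 − 66 = 69 m.
N² = (9.81/1025) × (1.74/69) = 2.4135 × 10⁻⁴ s⁻² ≈ 2.41 × 10⁻⁴ s⁻².

2.41 × 10⁻⁴ s⁻²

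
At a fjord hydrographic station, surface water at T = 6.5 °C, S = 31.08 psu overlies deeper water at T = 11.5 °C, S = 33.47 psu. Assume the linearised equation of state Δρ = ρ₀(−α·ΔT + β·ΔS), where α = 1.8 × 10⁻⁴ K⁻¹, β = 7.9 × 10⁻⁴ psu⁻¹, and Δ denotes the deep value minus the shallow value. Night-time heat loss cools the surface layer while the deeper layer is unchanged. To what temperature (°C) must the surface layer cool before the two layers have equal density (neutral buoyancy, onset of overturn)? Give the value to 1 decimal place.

1.0 °C

Neutral buoyancy requires Δρ = 0, i.e. −α(T_deep − T_surf′) + β(S_deep − S_surf) = 0.
T_surf′ = T_deep − (β/α)·ΔS = 11.5 − (7.9 × 10⁻⁴/1.8 × 10⁻⁴)·(+2.39) = 1.011 °C.
Cooling required: 6.5 − (1.011) = 5.489 °C.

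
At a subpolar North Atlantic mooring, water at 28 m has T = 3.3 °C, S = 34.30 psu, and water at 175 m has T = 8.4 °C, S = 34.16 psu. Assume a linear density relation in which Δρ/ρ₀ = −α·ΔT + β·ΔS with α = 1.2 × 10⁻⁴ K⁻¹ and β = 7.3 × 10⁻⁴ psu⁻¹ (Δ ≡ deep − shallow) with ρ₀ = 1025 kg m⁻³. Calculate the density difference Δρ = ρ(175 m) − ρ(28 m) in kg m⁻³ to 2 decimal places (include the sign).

ΔT = +5.1 K, ΔS = -0.14 psu (deep − shallow).
Δρ/ρ₀ = −(1.2 × 10⁻⁴)(+5.1) + (7.3 × 10⁻⁴)(-0.14) = -7.142 × 10⁻⁴.
Δρ = 1025 × (-7.142 × 10⁻⁴) = -0.73 kg m⁻³.
Negative Δρ: lighter below, statically unstable.

-0.73 kg m⁻³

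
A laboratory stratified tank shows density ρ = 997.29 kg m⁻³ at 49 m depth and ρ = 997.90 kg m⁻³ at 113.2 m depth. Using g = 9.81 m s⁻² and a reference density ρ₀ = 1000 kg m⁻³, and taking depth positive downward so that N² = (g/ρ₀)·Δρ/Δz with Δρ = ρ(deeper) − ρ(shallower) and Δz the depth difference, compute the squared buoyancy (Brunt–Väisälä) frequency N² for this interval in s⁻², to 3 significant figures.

Δρ = 997.90 − 997.29 = 0.61 kg m⁻³ over Δz = 113.2 − 49 = 64.2 m.
N² = (9.81/1000) × (0.61/64.2) = 9.3210 × 10⁻⁵ s⁻² ≈ 9.32 × 10⁻⁵ s⁻².

9.32 × 10⁻⁵ s⁻²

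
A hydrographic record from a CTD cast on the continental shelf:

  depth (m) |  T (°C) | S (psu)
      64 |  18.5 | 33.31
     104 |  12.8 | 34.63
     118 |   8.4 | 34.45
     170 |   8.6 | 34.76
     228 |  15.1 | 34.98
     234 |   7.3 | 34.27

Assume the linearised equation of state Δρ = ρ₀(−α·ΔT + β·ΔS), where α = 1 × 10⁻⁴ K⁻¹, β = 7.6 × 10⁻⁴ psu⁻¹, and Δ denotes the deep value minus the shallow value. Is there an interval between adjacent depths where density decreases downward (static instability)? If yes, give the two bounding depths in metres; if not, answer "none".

Evaluate Δρ/ρ₀ = −αΔT + βΔS across each adjacent pair:
  64–104 m: −αΔT+βΔS = −(1 × 10⁻⁴)(-5.7)+(7.6 × 10⁻⁴)(+1.32) = 1.6 × 10⁻³ → stable
  104–118 m: −αΔT+βΔS = −(1 × 10⁻⁴)(-4.4)+(7.6 × 10⁻⁴)(-0.18) = 3.0 × 10⁻⁴ → stable
  118–170 m: −αΔT+βΔS = −(1 × 10⁻⁴)(+0.2)+(7.6 × 10⁻⁴)(+0.31) = 2.2 × 10⁻⁴ → stable
  170–228 m: −αΔT+βΔS = −(1 × 10⁻⁴)(+6.5)+(7.6 × 10⁻⁴)(+0.22) = -4.8 × 10⁻⁴ → UNSTABLE
  228–234 m: −αΔT+βΔS = −(1 × 10⁻⁴)(-7.8)+(7.6 × 10⁻⁴)(-0.71) = 2.4 × 10⁻⁴ → stable
The 170–228 m interval has Δρ < 0: lighter water underlies denser water.

170–228 m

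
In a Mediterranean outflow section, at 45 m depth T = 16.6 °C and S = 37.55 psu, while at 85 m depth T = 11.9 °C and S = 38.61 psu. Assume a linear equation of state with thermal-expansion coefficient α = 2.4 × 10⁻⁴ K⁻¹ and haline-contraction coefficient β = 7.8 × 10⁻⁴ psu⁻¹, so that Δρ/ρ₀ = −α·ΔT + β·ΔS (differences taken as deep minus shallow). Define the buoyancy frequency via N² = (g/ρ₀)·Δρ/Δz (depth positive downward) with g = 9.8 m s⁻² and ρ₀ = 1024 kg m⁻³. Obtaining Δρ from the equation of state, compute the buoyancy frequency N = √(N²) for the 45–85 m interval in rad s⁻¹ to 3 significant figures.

ΔT = -4.7 K, ΔS = +1.06 psu (deep − shallow).
Δρ/ρ₀ = −αΔT + βΔS = 1.128 × 10⁻³ + 8.268 × 10⁻⁴ = 1.9548 × 10⁻³, so Δρ ≈ 2.002 kg m⁻³.
N² = (g/ρ₀)·Δρ/Δz = g·(Δρ/ρ₀)/Δz = 9.8 × 1.9548 × 10⁻³ / 40 = 4.7893 × 10⁻⁴ s⁻².
N = √(4.7893 × 10⁻⁴) = 0.021884 rad s⁻¹ ≈ 0.0219 rad s⁻¹.

0.0219 rad s⁻¹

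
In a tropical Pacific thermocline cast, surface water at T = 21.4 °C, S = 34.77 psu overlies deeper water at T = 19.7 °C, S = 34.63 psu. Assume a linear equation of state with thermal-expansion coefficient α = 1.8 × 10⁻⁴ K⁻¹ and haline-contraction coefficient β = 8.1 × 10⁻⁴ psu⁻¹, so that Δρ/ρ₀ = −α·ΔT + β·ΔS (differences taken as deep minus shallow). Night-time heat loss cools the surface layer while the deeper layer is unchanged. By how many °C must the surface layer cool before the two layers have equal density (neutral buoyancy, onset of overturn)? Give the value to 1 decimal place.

1.1 °C

Neutral buoyancy requires Δρ = 0, i.e. −α(T_deep − T_surf′) + β(S_deep − S_surf) = 0.
T_surf′ = T_deep − (β/α)·ΔS = 19.7 − (8.1 × 10⁻⁴/1.8 × 10⁻⁴)·(-0.14) = 20.330 °C.
Cooling required: 21.4 − (20.330) = 1.070 °C.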